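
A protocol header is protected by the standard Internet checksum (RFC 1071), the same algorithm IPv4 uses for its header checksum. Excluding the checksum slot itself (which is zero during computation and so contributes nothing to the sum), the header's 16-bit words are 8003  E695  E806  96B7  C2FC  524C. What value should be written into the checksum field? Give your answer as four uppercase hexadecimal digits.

One's-complement addition (fold any carry out of bit 15 back into bit 0):
  0x8003 + 0xE695 = 0x16698 → wrap carry → 0x6699
  0x6699 + 0xE806 = 0x14E9F → wrap carry → 0x4EA0
  0x4EA0 + 0x96B7 = 0x0E557
  0xE557 + 0xC2FC = 0x1A853 → wrap carry → 0xA854
  0xA854 + 0x524C = 0x0FAA0
One's-complement sum = 0xFAA0.
Checksum = ~0xFAA0 & 0xFFFF = 0x055F.

055F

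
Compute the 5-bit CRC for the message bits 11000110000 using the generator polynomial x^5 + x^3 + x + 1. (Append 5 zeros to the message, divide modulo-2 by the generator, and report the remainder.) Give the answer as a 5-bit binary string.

Append 5 zeros: 1100011000000000. Divide by 101011 (XOR where the leading bit is 1):
  pos 0: 110001 XOR 101011 = 011010
  pos 1: 110101 XOR 101011 = 011110
  pos 2: 111100 XOR 101011 = 010111
  pos 3: 101110 XOR 101011 = 000101
  pos 6: 101000 XOR 101011 = 000011
  pos 10: 110000 XOR 101011 = 011011
Remainder (last 5 bits) = 11011. This is the CRC / FCS.

11011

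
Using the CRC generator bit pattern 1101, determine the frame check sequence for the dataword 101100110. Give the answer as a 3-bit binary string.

101

Append 3 zeros: 101100110000. Divide by 1101 (XOR where the leading bit is 1):
  pos 0: 1011 XOR 1101 = 0110
  pos 1: 1100 XOR 1101 = 0001
  pos 4: 1011 XOR 1101 = 0110
  pos 5: 1100 XOR 1101 = 0001
  pos 8: 1000 XOR 1101 = 0101
Remainder (last 3 bits) = 101. This is the CRC / FCS.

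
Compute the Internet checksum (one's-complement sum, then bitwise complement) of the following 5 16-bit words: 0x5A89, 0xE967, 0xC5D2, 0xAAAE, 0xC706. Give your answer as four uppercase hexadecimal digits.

8486

One's-complement addition (fold any carry out of bit 15 back into bit 0):
  0x5A89 + 0xE967 = 0x143F0 → wrap carry → 0x43F1
  0x43F1 + 0xC5D2 = 0x109C3 → wrap carry → 0x09C4
  0x09C4 + 0xAAAE = 0x0B472
  0xB472 + 0xC706 = 0x17B78 → wrap carry → 0x7B79
One's-complement sum = 0x7B79.
Checksum = ~0x7B79 & 0xFFFF = 0x8486.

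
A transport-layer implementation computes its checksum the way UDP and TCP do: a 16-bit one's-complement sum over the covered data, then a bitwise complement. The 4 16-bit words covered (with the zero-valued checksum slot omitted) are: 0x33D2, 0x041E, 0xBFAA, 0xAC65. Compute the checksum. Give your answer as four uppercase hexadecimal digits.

5BFF

One's-complement addition (fold any carry out of bit 15 back into bit 0):
  0x33D2 + 0x041E = 0x037F0
  0x37F0 + 0xBFAA = 0x0F79A
  0xF79A + 0xAC65 = 0x1A3FF → wrap carry → 0xA400
One's-complement sum = 0xA400.
Checksum = ~0xA400 & 0xFFFF = 0x5BFF.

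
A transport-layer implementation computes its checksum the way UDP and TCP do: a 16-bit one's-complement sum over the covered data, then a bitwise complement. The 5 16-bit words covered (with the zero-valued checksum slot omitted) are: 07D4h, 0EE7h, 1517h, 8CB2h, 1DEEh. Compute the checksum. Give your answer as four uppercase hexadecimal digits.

One's-complement addition (fold any carry out of bit 15 back into bit 0):
  0x07D4 + 0x0EE7 = 0x016BB
  0x16BB + 0x1517 = 0x02BD2
  0x2BD2 + 0x8CB2 = 0x0B884
  0xB884 + 0x1DEE = 0x0D672
One's-complement sum = 0xD672.
Checksum = ~0xD672 & 0xFFFF = 0x298D.

298D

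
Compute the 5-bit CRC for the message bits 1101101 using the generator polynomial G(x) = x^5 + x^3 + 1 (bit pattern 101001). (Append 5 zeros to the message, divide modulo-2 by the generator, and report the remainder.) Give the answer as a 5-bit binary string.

Append 5 zeros: 110110100000. Divide by 101001 (XOR where the leading bit is 1):
  pos 0: 110110 XOR 101001 = 011111
  pos 1: 111111 XOR 101001 = 010110
  pos 2: 101100 XOR 101001 = 000101
  pos 5: 101000 XOR 101001 = 000001
Remainder (last 5 bits) = 00010. This is the CRC / FCS.

00010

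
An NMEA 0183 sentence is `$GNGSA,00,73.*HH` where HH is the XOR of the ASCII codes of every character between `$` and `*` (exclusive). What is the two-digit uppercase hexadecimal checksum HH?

XOR the ASCII codes of the payload characters:
  'G' = 0x47 → acc = 0x47
  'N' = 0x4E → acc = 0x09
  'G' = 0x47 → acc = 0x4E
  'S' = 0x53 → acc = 0x1D
  'A' = 0x41 → acc = 0x5C
  ',' = 0x2C → acc = 0x70
  '0' = 0x30 → acc = 0x40
  '0' = 0x30 → acc = 0x70
  ',' = 0x2C → acc = 0x5C
  '7' = 0x37 → acc = 0x6B
  '3' = 0x33 → acc = 0x58
  '.' = 0x2E → acc = 0x76
Checksum = 0x76.

76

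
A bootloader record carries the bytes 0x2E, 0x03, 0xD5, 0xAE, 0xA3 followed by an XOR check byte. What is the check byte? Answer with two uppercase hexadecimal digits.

F5

XOR the bytes together:
  start with 0x2E
  0x2E ⊕ 0x03 = 0x2D
  0x2D ⊕ 0xD5 = 0xF8
  0xF8 ⊕ 0xAE = 0x56
  0x56 ⊕ 0xA3 = 0xF5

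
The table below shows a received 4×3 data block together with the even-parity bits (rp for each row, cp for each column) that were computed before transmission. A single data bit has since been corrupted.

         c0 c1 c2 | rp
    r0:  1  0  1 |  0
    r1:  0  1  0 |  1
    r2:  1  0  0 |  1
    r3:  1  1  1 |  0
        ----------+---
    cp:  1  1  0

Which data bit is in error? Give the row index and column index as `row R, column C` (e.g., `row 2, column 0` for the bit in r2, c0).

row 3, column 1

Recompute each row's even parity and compare to rp:
  r0: data parity 0, sent rp 0 → ok
  r1: data parity 1, sent rp 1 → ok
  r2: data parity 1, sent rp 1 → ok
  r3: data parity 1, sent rp 0 → mismatch
Recompute each column's even parity and compare to cp:
  c0: data parity 1, sent cp 1 → ok
  c1: data parity 0, sent cp 1 → mismatch
  c2: data parity 0, sent cp 0 → ok
Exactly one row (r3) and one column (c1) fail → the flipped bit is at their intersection.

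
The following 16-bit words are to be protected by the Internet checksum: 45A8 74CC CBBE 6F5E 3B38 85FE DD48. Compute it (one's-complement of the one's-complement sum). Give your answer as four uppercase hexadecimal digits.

One's-complement addition (fold any carry out of bit 15 back into bit 0):
  0x45A8 + 0x74CC = 0x0BA74
  0xBA74 + 0xCBBE = 0x18632 → wrap carry → 0x8633
  0x8633 + 0x6F5E = 0x0F591
  0xF591 + 0x3B38 = 0x130C9 → wrap carry → 0x30CA
  0x30CA + 0x85FE = 0x0B6C8
  0xB6C8 + 0xDD48 = 0x19410 → wrap carry → 0x9411
One's-complement sum = 0x9411.
Checksum = ~0x9411 & 0xFFFF = 0x6BEE.

6BEE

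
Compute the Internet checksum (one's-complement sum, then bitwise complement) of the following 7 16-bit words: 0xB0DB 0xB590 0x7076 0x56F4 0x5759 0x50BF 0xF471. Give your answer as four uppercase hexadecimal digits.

One's-complement addition (fold any carry out of bit 15 back into bit 0):
  0xB0DB + 0xB590 = 0x1666B → wrap carry → 0x666C
  0x666C + 0x7076 = 0x0D6E2
  0xD6E2 + 0x56F4 = 0x12DD6 → wrap carry → 0x2DD7
  0x2DD7 + 0x5759 = 0x08530
  0x8530 + 0x50BF = 0x0D5EF
  0xD5EF + 0xF471 = 0x1CA60 → wrap carry → 0xCA61
One's-complement sum = 0xCA61.
Checksum = ~0xCA61 & 0xFFFF = 0x359E.

359E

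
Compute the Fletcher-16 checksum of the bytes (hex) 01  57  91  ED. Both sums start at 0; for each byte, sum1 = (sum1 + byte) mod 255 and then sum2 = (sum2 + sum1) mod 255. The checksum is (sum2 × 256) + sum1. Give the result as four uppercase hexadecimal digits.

1BD7

Running sums (mod 255):
  after byte 0 (01): sum1=1, sum2=1
  after byte 1 (57): sum1=88, sum2=89
  after byte 2 (91): sum1=233, sum2=67
  after byte 3 (ED): sum1=215, sum2=27
Checksum = sum2·256 + sum1 = 27·256 + 215 = 7127 = 0x1BD7.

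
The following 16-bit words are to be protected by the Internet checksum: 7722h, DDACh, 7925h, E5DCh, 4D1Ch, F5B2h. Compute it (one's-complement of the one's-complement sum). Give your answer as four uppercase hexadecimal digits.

One's-complement addition (fold any carry out of bit 15 back into bit 0):
  0x7722 + 0xDDAC = 0x154CE → wrap carry → 0x54CF
  0x54CF + 0x7925 = 0x0CDF4
  0xCDF4 + 0xE5DC = 0x1B3D0 → wrap carry → 0xB3D1
  0xB3D1 + 0x4D1C = 0x100ED → wrap carry → 0x00EE
  0x00EE + 0xF5B2 = 0x0F6A0
One's-complement sum = 0xF6A0.
Checksum = ~0xF6A0 & 0xFFFF = 0x095F.

095F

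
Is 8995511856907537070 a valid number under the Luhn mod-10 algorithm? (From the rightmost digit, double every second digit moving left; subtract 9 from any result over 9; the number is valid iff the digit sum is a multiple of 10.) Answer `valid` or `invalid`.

From the right, keep odd positions and double even positions (subtract 9 from any doubled value over 9):
  doubled (positions 2,4,...): 5 5 1 0 3 7 2 1 9 → sum 33
  kept (positions 1,3,...): 0 0 3 7 9 5 1 5 9 8 → sum 47
Total = 80.
80 mod 10 = 0, so the number is valid.

valid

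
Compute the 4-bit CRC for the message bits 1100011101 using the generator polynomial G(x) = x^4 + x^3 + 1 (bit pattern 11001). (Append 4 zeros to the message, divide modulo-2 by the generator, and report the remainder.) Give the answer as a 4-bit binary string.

1010

Append 4 zeros: 11000111010000. Divide by 11001 (XOR where the leading bit is 1):
  pos 0: 11000 XOR 11001 = 00001
  pos 4: 11110 XOR 11001 = 00111
  pos 6: 11110 XOR 11001 = 00111
  pos 8: 11100 XOR 11001 = 00101
Remainder (last 4 bits) = 1010. This is the CRC / FCS.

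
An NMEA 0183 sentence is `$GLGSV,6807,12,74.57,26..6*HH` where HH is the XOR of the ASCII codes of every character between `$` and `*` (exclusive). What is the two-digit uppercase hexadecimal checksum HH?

XOR the ASCII codes of the payload characters:
  'G' = 0x47 → acc = 0x47
  'L' = 0x4C → acc = 0x0B
  'G' = 0x47 → acc = 0x4C
  'S' = 0x53 → acc = 0x1F
  'V' = 0x56 → acc = 0x49
  ',' = 0x2C → acc = 0x65
  '6' = 0x36 → acc = 0x53
  '8' = 0x38 → acc = 0x6B
  '0' = 0x30 → acc = 0x5B
  '7' = 0x37 → acc = 0x6C
  ',' = 0x2C → acc = 0x40
  '1' = 0x31 → acc = 0x71
  '2' = 0x32 → acc = 0x43
  ',' = 0x2C → acc = 0x6F
  '7' = 0x37 → acc = 0x58
  '4' = 0x34 → acc = 0x6C
  '.' = 0x2E → acc = 0x42
  '5' = 0x35 → acc = 0x77
  '7' = 0x37 → acc = 0x40
  ',' = 0x2C → acc = 0x6C
  '2' = 0x32 → acc = 0x5E
  '6' = 0x36 → acc = 0x68
  '.' = 0x2E → acc = 0x46
  '.' = 0x2E → acc = 0x68
  '6' = 0x36 → acc = 0x5E
Checksum = 0x5E.

5E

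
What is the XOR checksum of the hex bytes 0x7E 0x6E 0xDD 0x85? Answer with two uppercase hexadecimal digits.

48

XOR the bytes together:
  start with 0x7E
  0x7E ⊕ 0x6E = 0x10
  0x10 ⊕ 0xDD = 0xCD
  0xCD ⊕ 0x85 = 0x48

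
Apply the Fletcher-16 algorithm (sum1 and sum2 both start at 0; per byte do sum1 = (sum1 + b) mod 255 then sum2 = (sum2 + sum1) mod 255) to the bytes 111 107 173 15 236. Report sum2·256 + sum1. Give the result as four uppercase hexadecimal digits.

EE84

Running sums (mod 255):
  after byte 0 (111): sum1=111, sum2=111
  after byte 1 (107): sum1=218, sum2=74
  after byte 2 (173): sum1=136, sum2=210
  after byte 3 (15): sum1=151, sum2=106
  after byte 4 (236): sum1=132, sum2=238
Checksum = sum2·256 + sum1 = 238·256 + 132 = 61060 = 0xEE84.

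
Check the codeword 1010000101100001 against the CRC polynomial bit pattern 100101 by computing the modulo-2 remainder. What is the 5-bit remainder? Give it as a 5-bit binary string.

00000

Modulo-2 division of 1010000101100001 by 100101:
  pos 0: 101000 XOR 100101 = 001101
  pos 2: 110101 XOR 100101 = 010000
  pos 3: 100000 XOR 100101 = 000101
  pos 6: 101110 XOR 100101 = 001011
  pos 8: 101100 XOR 100101 = 001001
  pos 10: 100101 XOR 100101 = 000000
Remainder = 00000 (zero — the frame passes the CRC check).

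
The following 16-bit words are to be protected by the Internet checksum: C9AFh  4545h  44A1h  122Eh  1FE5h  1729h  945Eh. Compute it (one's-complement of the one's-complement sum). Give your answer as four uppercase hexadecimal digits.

One's-complement addition (fold any carry out of bit 15 back into bit 0):
  0xC9AF + 0x4545 = 0x10EF4 → wrap carry → 0x0EF5
  0x0EF5 + 0x44A1 = 0x05396
  0x5396 + 0x122E = 0x065C4
  0x65C4 + 0x1FE5 = 0x085A9
  0x85A9 + 0x1729 = 0x09CD2
  0x9CD2 + 0x945E = 0x13130 → wrap carry → 0x3131
One's-complement sum = 0x3131.
Checksum = ~0x3131 & 0xFFFF = 0xCECE.

CECE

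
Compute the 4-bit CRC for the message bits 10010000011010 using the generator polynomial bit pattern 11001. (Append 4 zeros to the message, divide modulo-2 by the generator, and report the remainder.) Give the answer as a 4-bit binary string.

1010

Append 4 zeros: 100100000110100000. Divide by 11001 (XOR where the leading bit is 1):
  pos 0: 10010 XOR 11001 = 01011
  pos 1: 10110 XOR 11001 = 01111
  pos 2: 11110 XOR 11001 = 00111
  pos 4: 11100 XOR 11001 = 00101
  pos 6: 10111 XOR 11001 = 01110
  pos 7: 11100 XOR 11001 = 00101
  pos 9: 10110 XOR 11001 = 01111
  pos 10: 11110 XOR 11001 = 00111
  pos 12: 11100 XOR 11001 = 00101
Remainder (last 4 bits) = 1010. This is the CRC / FCS.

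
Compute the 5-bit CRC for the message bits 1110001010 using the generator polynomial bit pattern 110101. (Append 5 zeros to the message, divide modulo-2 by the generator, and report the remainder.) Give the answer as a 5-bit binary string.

Append 5 zeros: 111000101000000. Divide by 110101 (XOR where the leading bit is 1):
  pos 0: 111000 XOR 110101 = 001101
  pos 2: 110110 XOR 110101 = 000011
  pos 6: 111000 XOR 110101 = 001101
  pos 8: 110100 XOR 110101 = 000001
Remainder (last 5 bits) = 00010. This is the CRC / FCS.

00010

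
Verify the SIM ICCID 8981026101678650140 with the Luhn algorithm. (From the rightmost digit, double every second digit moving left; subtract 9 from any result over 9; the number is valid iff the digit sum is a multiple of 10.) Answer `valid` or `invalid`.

invalid

From the right, keep odd positions and double even positions (subtract 9 from any doubled value over 9):
  doubled (positions 2,4,...): 8 0 3 5 2 2 4 2 9 → sum 35
  kept (positions 1,3,...): 0 1 5 8 6 0 6 0 8 8 → sum 42
Total = 77.
77 mod 10 = 7, so the number is invalid.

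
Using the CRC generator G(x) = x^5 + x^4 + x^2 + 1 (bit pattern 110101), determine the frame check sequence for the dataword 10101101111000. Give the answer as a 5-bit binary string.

11011

Append 5 zeros: 1010110111100000000. Divide by 110101 (XOR where the leading bit is 1):
  pos 0: 101011 XOR 110101 = 011110
  pos 1: 111100 XOR 110101 = 001001
  pos 3: 100111 XOR 110101 = 010010
  pos 4: 100101 XOR 110101 = 010000
  pos 5: 100001 XOR 110101 = 010100
  pos 6: 101000 XOR 110101 = 011101
  pos 7: 111010 XOR 110101 = 001111
  pos 9: 111100 XOR 110101 = 001001
  pos 11: 100100 XOR 110101 = 010001
  pos 12: 100010 XOR 110101 = 010111
  pos 13: 101110 XOR 110101 = 011011
Remainder (last 5 bits) = 11011. This is the CRC / FCS.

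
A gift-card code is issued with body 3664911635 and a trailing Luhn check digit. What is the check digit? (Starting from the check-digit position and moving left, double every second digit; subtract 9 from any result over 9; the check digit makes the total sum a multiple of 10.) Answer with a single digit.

1

Partial digits right→left: 5 3 6 1 1 9 4 6 6 3
Double every second digit counting from the check-digit position (so the 1st, 3rd, 5th, ... of the partial from the right).
  doubled (with −9 where >9): 1 3 2 8 3 → sum 17
  kept as-is: 3 1 9 6 3 → sum 22
Total = 17 + 22 = 39.
Check digit = (10 − (39 mod 10)) mod 10 = 1.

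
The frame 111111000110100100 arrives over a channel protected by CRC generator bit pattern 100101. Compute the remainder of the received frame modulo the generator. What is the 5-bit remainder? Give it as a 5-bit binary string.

Modulo-2 division of 111111000110100100 by 100101:
  pos 0: 111111 XOR 100101 = 011010
  pos 1: 110100 XOR 100101 = 010001
  pos 2: 100010 XOR 100101 = 000111
  pos 5: 111011 XOR 100101 = 011110
  pos 6: 111100 XOR 100101 = 011001
  pos 7: 110011 XOR 100101 = 010110
  pos 8: 101100 XOR 100101 = 001001
  pos 10: 100101 XOR 100101 = 000000
Remainder = 00000 (zero — the frame passes the CRC check).

00000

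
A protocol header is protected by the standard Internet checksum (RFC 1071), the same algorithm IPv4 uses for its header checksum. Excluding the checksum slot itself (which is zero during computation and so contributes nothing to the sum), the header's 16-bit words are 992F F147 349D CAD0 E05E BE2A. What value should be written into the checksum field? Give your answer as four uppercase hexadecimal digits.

One's-complement addition (fold any carry out of bit 15 back into bit 0):
  0x992F + 0xF147 = 0x18A76 → wrap carry → 0x8A77
  0x8A77 + 0x349D = 0x0BF14
  0xBF14 + 0xCAD0 = 0x189E4 → wrap carry → 0x89E5
  0x89E5 + 0xE05E = 0x16A43 → wrap carry → 0x6A44
  0x6A44 + 0xBE2A = 0x1286E → wrap carry → 0x286F
One's-complement sum = 0x286F.
Checksum = ~0x286F & 0xFFFF = 0xD790.

D790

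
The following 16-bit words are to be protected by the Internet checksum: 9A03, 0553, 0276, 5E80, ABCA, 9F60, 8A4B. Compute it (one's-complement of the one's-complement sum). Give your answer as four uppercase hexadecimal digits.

2A3C

One's-complement addition (fold any carry out of bit 15 back into bit 0):
  0x9A03 + 0x0553 = 0x09F56
  0x9F56 + 0x0276 = 0x0A1CC
  0xA1CC + 0x5E80 = 0x1004C → wrap carry → 0x004D
  0x004D + 0xABCA = 0x0AC17
  0xAC17 + 0x9F60 = 0x14B77 → wrap carry → 0x4B78
  0x4B78 + 0x8A4B = 0x0D5C3
One's-complement sum = 0xD5C3.
Checksum = ~0xD5C3 & 0xFFFF = 0x2A3C.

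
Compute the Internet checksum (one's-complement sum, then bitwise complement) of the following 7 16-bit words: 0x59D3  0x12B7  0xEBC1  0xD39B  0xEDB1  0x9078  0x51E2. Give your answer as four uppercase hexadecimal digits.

One's-complement addition (fold any carry out of bit 15 back into bit 0):
  0x59D3 + 0x12B7 = 0x06C8A
  0x6C8A + 0xEBC1 = 0x1584B → wrap carry → 0x584C
  0x584C + 0xD39B = 0x12BE7 → wrap carry → 0x2BE8
  0x2BE8 + 0xEDB1 = 0x11999 → wrap carry → 0x199A
  0x199A + 0x9078 = 0x0AA12
  0xAA12 + 0x51E2 = 0x0FBF4
One's-complement sum = 0xFBF4.
Checksum = ~0xFBF4 & 0xFFFF = 0x040B.

040B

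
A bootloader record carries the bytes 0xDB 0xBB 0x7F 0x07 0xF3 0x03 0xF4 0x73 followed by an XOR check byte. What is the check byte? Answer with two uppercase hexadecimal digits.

6F

XOR the bytes together:
  start with 0xDB
  0xDB ⊕ 0xBB = 0x60
  0x60 ⊕ 0x7F = 0x1F
  0x1F ⊕ 0x07 = 0x18
  0x18 ⊕ 0xF3 = 0xEB
  0xEB ⊕ 0x03 = 0xE8
  0xE8 ⊕ 0xF4 = 0x1C
  0x1C ⊕ 0x73 = 0x6F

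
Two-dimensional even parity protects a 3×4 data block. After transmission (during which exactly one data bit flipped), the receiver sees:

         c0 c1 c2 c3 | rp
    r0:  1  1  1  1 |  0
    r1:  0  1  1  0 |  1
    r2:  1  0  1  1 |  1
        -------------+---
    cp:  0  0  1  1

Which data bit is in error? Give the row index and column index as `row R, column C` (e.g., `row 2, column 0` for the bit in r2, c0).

row 1, column 3

Recompute each row's even parity and compare to rp:
  r0: data parity 0, sent rp 0 → ok
  r1: data parity 0, sent rp 1 → mismatch
  r2: data parity 1, sent rp 1 → ok
Recompute each column's even parity and compare to cp:
  c0: data parity 0, sent cp 0 → ok
  c1: data parity 0, sent cp 0 → ok
  c2: data parity 1, sent cp 1 → ok
  c3: data parity 0, sent cp 1 → mismatch
Exactly one row (r1) and one column (c3) fail → the flipped bit is at their intersection.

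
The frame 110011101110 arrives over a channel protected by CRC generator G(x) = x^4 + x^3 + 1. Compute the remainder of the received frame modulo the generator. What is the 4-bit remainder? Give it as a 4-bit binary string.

1010

Modulo-2 division of 110011101110 by 11001:
  pos 0: 11001 XOR 11001 = 00000
  pos 5: 11011 XOR 11001 = 00010
Remainder = 1010 (nonzero — an error is detected).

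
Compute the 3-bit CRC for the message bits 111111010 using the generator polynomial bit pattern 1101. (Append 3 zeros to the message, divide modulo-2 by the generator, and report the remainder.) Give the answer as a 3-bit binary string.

Append 3 zeros: 111111010000. Divide by 1101 (XOR where the leading bit is 1):
  pos 0: 1111 XOR 1101 = 0010
  pos 2: 1011 XOR 1101 = 0110
  pos 3: 1100 XOR 1101 = 0001
  pos 6: 1100 XOR 1101 = 0001
Remainder (last 3 bits) = 100. This is the CRC / FCS.

100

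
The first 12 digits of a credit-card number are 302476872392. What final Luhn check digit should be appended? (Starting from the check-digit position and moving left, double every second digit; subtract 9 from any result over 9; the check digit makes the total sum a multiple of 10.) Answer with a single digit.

3

Partial digits right→left: 2 9 3 2 7 8 6 7 4 2 0 3
Double every second digit counting from the check-digit position (so the 1st, 3rd, 5th, ... of the partial from the right).
  doubled (with −9 where >9): 4 6 5 3 8 0 → sum 26
  kept as-is: 9 2 8 7 2 3 → sum 31
Total = 26 + 31 = 57.
Check digit = (10 − (57 mod 10)) mod 10 = 3.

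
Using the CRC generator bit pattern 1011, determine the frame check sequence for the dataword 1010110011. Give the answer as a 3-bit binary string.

Append 3 zeros: 1010110011000. Divide by 1011 (XOR where the leading bit is 1):
  pos 0: 1010 XOR 1011 = 0001
  pos 3: 1110 XOR 1011 = 0101
  pos 4: 1010 XOR 1011 = 0001
  pos 7: 1110 XOR 1011 = 0101
  pos 8: 1010 XOR 1011 = 0001
Remainder (last 3 bits) = 010. This is the CRC / FCS.

010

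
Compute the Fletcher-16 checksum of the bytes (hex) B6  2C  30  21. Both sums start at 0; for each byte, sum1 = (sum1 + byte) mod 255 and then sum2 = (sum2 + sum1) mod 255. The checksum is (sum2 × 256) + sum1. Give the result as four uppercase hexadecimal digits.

Running sums (mod 255):
  after byte 0 (B6): sum1=182, sum2=182
  after byte 1 (2C): sum1=226, sum2=153
  after byte 2 (30): sum1=19, sum2=172
  after byte 3 (21): sum1=52, sum2=224
Checksum = sum2·256 + sum1 = 224·256 + 52 = 57396 = 0xE034.

E034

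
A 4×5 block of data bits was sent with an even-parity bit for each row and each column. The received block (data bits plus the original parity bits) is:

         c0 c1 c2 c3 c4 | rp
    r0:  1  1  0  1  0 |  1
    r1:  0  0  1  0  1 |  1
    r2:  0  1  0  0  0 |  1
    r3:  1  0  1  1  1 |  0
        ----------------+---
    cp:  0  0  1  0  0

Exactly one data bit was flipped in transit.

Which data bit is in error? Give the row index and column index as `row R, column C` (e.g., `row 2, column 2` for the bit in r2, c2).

Recompute each row's even parity and compare to rp:
  r0: data parity 1, sent rp 1 → ok
  r1: data parity 0, sent rp 1 → mismatch
  r2: data parity 1, sent rp 1 → ok
  r3: data parity 0, sent rp 0 → ok
Recompute each column's even parity and compare to cp:
  c0: data parity 0, sent cp 0 → ok
  c1: data parity 0, sent cp 0 → ok
  c2: data parity 0, sent cp 1 → mismatch
  c3: data parity 0, sent cp 0 → ok
  c4: data parity 0, sent cp 0 → ok
Exactly one row (r1) and one column (c2) fail → the flipped bit is at their intersection.

row 1, column 2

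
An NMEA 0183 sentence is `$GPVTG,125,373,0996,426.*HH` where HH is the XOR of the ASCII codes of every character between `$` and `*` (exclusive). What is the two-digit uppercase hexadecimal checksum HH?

4B

XOR the ASCII codes of the payload characters:
  'G' = 0x47 → acc = 0x47
  'P' = 0x50 → acc = 0x17
  'V' = 0x56 → acc = 0x41
  'T' = 0x54 → acc = 0x15
  'G' = 0x47 → acc = 0x52
  ',' = 0x2C → acc = 0x7E
  '1' = 0x31 → acc = 0x4F
  '2' = 0x32 → acc = 0x7D
  '5' = 0x35 → acc = 0x48
  ',' = 0x2C → acc = 0x64
  '3' = 0x33 → acc = 0x57
  '7' = 0x37 → acc = 0x60
  '3' = 0x33 → acc = 0x53
  ',' = 0x2C → acc = 0x7F
  '0' = 0x30 → acc = 0x4F
  '9' = 0x39 → acc = 0x76
  '9' = 0x39 → acc = 0x4F
  '6' = 0x36 → acc = 0x79
  ',' = 0x2C → acc = 0x55
  '4' = 0x34 → acc = 0x61
  '2' = 0x32 → acc = 0x53
  '6' = 0x36 → acc = 0x65
  '.' = 0x2E → acc = 0x4B
Checksum = 0x4B.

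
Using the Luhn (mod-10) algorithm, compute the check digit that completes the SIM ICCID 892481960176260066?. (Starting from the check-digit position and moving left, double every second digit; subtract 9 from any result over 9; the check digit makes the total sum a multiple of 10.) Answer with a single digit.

5

Partial digits right→left: 6 6 0 0 6 2 6 7 1 0 6 9 1 8 4 2 9 8
Double every second digit counting from the check-digit position (so the 1st, 3rd, 5th, ... of the partial from the right).
  doubled (with −9 where >9): 3 0 3 3 2 3 2 8 9 → sum 33
  kept as-is: 6 0 2 7 0 9 8 2 8 → sum 42
Total = 33 + 42 = 75.
Check digit = (10 − (75 mod 10)) mod 10 = 5.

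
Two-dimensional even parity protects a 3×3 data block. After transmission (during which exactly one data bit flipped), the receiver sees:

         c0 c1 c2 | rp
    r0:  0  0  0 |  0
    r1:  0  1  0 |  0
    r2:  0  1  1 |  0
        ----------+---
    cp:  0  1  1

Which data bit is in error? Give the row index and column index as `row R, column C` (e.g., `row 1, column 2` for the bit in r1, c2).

Recompute each row's even parity and compare to rp:
  r0: data parity 0, sent rp 0 → ok
  r1: data parity 1, sent rp 0 → mismatch
  r2: data parity 0, sent rp 0 → ok
Recompute each column's even parity and compare to cp:
  c0: data parity 0, sent cp 0 → ok
  c1: data parity 0, sent cp 1 → mismatch
  c2: data parity 1, sent cp 1 → ok
Exactly one row (r1) and one column (c1) fail → the flipped bit is at their intersection.

row 1, column 1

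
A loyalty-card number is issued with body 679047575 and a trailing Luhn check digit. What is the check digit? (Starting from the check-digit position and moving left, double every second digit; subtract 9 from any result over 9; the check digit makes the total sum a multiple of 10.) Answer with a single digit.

7

Partial digits right→left: 5 7 5 7 4 0 9 7 6
Double every second digit counting from the check-digit position (so the 1st, 3rd, 5th, ... of the partial from the right).
  doubled (with −9 where >9): 1 1 8 9 3 → sum 22
  kept as-is: 7 7 0 7 → sum 21
Total = 22 + 21 = 43.
Check digit = (10 − (43 mod 10)) mod 10 = 7.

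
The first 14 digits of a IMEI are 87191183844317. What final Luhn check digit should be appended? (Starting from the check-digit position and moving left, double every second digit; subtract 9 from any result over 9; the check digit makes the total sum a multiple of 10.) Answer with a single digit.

8

Partial digits right→left: 7 1 3 4 4 8 3 8 1 1 9 1 7 8
Double every second digit counting from the check-digit position (so the 1st, 3rd, 5th, ... of the partial from the right).
  doubled (with −9 where >9): 5 6 8 6 2 9 5 → sum 41
  kept as-is: 1 4 8 8 1 1 8 → sum 31
Total = 41 + 31 = 72.
Check digit = (10 − (72 mod 10)) mod 10 = 8.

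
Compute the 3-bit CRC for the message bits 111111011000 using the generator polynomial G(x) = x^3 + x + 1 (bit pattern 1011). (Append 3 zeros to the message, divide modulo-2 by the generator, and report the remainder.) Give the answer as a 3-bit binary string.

110

Append 3 zeros: 111111011000000. Divide by 1011 (XOR where the leading bit is 1):
  pos 0: 1111 XOR 1011 = 0100
  pos 1: 1001 XOR 1011 = 0010
  pos 3: 1010 XOR 1011 = 0001
  pos 6: 1110 XOR 1011 = 0101
  pos 7: 1010 XOR 1011 = 0001
  pos 10: 1000 XOR 1011 = 0011
Remainder (last 3 bits) = 110. This is the CRC / FCS.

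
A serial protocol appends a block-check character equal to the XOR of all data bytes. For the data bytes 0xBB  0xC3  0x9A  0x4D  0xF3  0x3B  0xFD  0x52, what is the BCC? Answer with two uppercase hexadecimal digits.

XOR the bytes together:
  start with 0xBB
  0xBB ⊕ 0xC3 = 0x78
  0x78 ⊕ 0x9A = 0xE2
  0xE2 ⊕ 0x4D = 0xAF
  0xAF ⊕ 0xF3 = 0x5C
  0x5C ⊕ 0x3B = 0x67
  0x67 ⊕ 0xFD = 0x9A
  0x9A ⊕ 0x52 = 0xC8

C8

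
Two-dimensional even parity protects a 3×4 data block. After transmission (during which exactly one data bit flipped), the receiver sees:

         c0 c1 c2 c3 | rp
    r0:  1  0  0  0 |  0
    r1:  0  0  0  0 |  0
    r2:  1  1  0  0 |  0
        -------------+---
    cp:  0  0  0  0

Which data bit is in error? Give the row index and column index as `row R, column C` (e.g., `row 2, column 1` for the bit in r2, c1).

Recompute each row's even parity and compare to rp:
  r0: data parity 1, sent rp 0 → mismatch
  r1: data parity 0, sent rp 0 → ok
  r2: data parity 0, sent rp 0 → ok
Recompute each column's even parity and compare to cp:
  c0: data parity 0, sent cp 0 → ok
  c1: data parity 1, sent cp 0 → mismatch
  c2: data parity 0, sent cp 0 → ok
  c3: data parity 0, sent cp 0 → ok
Exactly one row (r0) and one column (c1) fail → the flipped bit is at their intersection.

row 0, column 1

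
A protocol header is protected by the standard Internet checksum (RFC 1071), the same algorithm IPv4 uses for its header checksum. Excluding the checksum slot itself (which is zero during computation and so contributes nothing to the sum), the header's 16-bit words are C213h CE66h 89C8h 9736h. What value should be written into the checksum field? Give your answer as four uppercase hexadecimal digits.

4E86

One's-complement addition (fold any carry out of bit 15 back into bit 0):
  0xC213 + 0xCE66 = 0x19079 → wrap carry → 0x907A
  0x907A + 0x89C8 = 0x11A42 → wrap carry → 0x1A43
  0x1A43 + 0x9736 = 0x0B179
One's-complement sum = 0xB179.
Checksum = ~0xB179 & 0xFFFF = 0x4E86.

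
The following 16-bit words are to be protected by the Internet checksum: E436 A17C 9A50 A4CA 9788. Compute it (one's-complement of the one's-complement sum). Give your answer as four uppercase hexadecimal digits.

A3A8

One's-complement addition (fold any carry out of bit 15 back into bit 0):
  0xE436 + 0xA17C = 0x185B2 → wrap carry → 0x85B3
  0x85B3 + 0x9A50 = 0x12003 → wrap carry → 0x2004
  0x2004 + 0xA4CA = 0x0C4CE
  0xC4CE + 0x9788 = 0x15C56 → wrap carry → 0x5C57
One's-complement sum = 0x5C57.
Checksum = ~0x5C57 & 0xFFFF = 0xA3A8.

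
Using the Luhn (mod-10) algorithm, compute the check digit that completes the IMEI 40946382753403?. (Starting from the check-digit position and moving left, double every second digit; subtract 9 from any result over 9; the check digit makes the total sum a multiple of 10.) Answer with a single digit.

0

Partial digits right→left: 3 0 4 3 5 7 2 8 3 6 4 9 0 4
Double every second digit counting from the check-digit position (so the 1st, 3rd, 5th, ... of the partial from the right).
  doubled (with −9 where >9): 6 8 1 4 6 8 0 → sum 33
  kept as-is: 0 3 7 8 6 9 4 → sum 37
Total = 33 + 37 = 70.
Check digit = (10 − (70 mod 10)) mod 10 = 0.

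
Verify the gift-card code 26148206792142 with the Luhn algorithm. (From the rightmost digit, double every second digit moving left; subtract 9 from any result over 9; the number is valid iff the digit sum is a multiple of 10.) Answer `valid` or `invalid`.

valid

From the right, keep odd positions and double even positions (subtract 9 from any doubled value over 9):
  doubled (positions 2,4,...): 8 4 5 0 7 2 4 → sum 30
  kept (positions 1,3,...): 2 1 9 6 2 4 6 → sum 30
Total = 60.
60 mod 10 = 0, so the number is valid.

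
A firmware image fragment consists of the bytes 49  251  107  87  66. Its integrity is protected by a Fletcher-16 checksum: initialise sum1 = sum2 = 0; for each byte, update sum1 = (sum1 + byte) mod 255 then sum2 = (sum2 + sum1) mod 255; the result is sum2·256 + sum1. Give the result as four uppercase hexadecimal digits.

1932

Running sums (mod 255):
  after byte 0 (49): sum1=49, sum2=49
  after byte 1 (251): sum1=45, sum2=94
  after byte 2 (107): sum1=152, sum2=246
  after byte 3 (87): sum1=239, sum2=230
  after byte 4 (66): sum1=50, sum2=25
Checksum = sum2·256 + sum1 = 25·256 + 50 = 6450 = 0x1932.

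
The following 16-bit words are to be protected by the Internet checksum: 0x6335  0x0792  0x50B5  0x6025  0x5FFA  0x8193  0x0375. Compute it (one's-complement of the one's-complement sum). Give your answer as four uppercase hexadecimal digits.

One's-complement addition (fold any carry out of bit 15 back into bit 0):
  0x6335 + 0x0792 = 0x06AC7
  0x6AC7 + 0x50B5 = 0x0BB7C
  0xBB7C + 0x6025 = 0x11BA1 → wrap carry → 0x1BA2
  0x1BA2 + 0x5FFA = 0x07B9C
  0x7B9C + 0x8193 = 0x0FD2F
  0xFD2F + 0x0375 = 0x100A4 → wrap carry → 0x00A5
One's-complement sum = 0x00A5.
Checksum = ~0x00A5 & 0xFFFF = 0xFF5A.

FF5A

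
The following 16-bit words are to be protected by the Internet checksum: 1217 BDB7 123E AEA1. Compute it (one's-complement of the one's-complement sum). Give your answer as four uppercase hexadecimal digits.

6F51

One's-complement addition (fold any carry out of bit 15 back into bit 0):
  0x1217 + 0xBDB7 = 0x0CFCE
  0xCFCE + 0x123E = 0x0E20C
  0xE20C + 0xAEA1 = 0x190AD → wrap carry → 0x90AE
One's-complement sum = 0x90AE.
Checksum = ~0x90AE & 0xFFFF = 0x6F51.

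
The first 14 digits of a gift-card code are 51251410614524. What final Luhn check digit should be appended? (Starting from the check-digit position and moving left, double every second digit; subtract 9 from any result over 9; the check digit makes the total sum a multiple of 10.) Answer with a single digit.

7

Partial digits right→left: 4 2 5 4 1 6 0 1 4 1 5 2 1 5
Double every second digit counting from the check-digit position (so the 1st, 3rd, 5th, ... of the partial from the right).
  doubled (with −9 where >9): 8 1 2 0 8 1 2 → sum 22
  kept as-is: 2 4 6 1 1 2 5 → sum 21
Total = 22 + 21 = 43.
Check digit = (10 − (43 mod 10)) mod 10 = 7.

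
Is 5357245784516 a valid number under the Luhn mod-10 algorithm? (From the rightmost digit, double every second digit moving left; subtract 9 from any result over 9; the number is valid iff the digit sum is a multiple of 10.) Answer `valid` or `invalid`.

valid

From the right, keep odd positions and double even positions (subtract 9 from any doubled value over 9):
  doubled (positions 2,4,...): 2 8 5 8 5 6 → sum 34
  kept (positions 1,3,...): 6 5 8 5 2 5 5 → sum 36
Total = 70.
70 mod 10 = 0, so the number is valid.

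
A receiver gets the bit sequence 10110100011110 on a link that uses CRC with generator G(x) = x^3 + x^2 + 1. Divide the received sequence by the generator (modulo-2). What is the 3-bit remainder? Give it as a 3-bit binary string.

010

Modulo-2 division of 10110100011110 by 1101:
  pos 0: 1011 XOR 1101 = 0110
  pos 1: 1100 XOR 1101 = 0001
  pos 4: 1100 XOR 1101 = 0001
  pos 7: 1011 XOR 1101 = 0110
  pos 8: 1101 XOR 1101 = 0000
Remainder = 010 (nonzero — an error is detected).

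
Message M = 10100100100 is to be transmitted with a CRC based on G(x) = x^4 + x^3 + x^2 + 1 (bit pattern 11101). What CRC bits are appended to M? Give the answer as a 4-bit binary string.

Append 4 zeros: 101001001000000. Divide by 11101 (XOR where the leading bit is 1):
  pos 0: 10100 XOR 11101 = 01001
  pos 1: 10011 XOR 11101 = 01110
  pos 2: 11100 XOR 11101 = 00001
  pos 6: 10100 XOR 11101 = 01001
  pos 7: 10010 XOR 11101 = 01111
  pos 8: 11110 XOR 11101 = 00011
Remainder (last 4 bits) = 1100. This is the CRC / FCS.

1100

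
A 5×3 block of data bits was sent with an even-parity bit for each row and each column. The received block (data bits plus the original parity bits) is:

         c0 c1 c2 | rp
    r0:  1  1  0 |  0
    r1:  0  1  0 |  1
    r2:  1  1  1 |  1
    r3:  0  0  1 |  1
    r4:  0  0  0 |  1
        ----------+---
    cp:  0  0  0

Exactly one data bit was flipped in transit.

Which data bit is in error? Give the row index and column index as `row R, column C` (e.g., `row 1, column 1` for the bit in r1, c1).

row 4, column 1

Recompute each row's even parity and compare to rp:
  r0: data parity 0, sent rp 0 → ok
  r1: data parity 1, sent rp 1 → ok
  r2: data parity 1, sent rp 1 → ok
  r3: data parity 1, sent rp 1 → ok
  r4: data parity 0, sent rp 1 → mismatch
Recompute each column's even parity and compare to cp:
  c0: data parity 0, sent cp 0 → ok
  c1: data parity 1, sent cp 0 → mismatch
  c2: data parity 0, sent cp 0 → ok
Exactly one row (r4) and one column (c1) fail → the flipped bit is at their intersection.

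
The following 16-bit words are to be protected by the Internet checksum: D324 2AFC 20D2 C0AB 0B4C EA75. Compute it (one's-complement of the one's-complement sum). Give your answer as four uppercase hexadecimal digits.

One's-complement addition (fold any carry out of bit 15 back into bit 0):
  0xD324 + 0x2AFC = 0x0FE20
  0xFE20 + 0x20D2 = 0x11EF2 → wrap carry → 0x1EF3
  0x1EF3 + 0xC0AB = 0x0DF9E
  0xDF9E + 0x0B4C = 0x0EAEA
  0xEAEA + 0xEA75 = 0x1D55F → wrap carry → 0xD560
One's-complement sum = 0xD560.
Checksum = ~0xD560 & 0xFFFF = 0x2A9F.

2A9F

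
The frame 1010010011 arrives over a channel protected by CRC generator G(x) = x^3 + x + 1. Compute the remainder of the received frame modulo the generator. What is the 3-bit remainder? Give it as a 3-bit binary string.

000

Modulo-2 division of 1010010011 by 1011:
  pos 0: 1010 XOR 1011 = 0001
  pos 3: 1010 XOR 1011 = 0001
  pos 6: 1011 XOR 1011 = 0000
Remainder = 000 (zero — the frame passes the CRC check).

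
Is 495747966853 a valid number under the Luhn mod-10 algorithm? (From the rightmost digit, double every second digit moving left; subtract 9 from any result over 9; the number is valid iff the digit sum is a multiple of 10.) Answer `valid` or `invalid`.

valid

From the right, keep odd positions and double even positions (subtract 9 from any doubled value over 9):
  doubled (positions 2,4,...): 1 3 9 8 1 8 → sum 30
  kept (positions 1,3,...): 3 8 6 7 7 9 → sum 40
Total = 70.
70 mod 10 = 0, so the number is valid.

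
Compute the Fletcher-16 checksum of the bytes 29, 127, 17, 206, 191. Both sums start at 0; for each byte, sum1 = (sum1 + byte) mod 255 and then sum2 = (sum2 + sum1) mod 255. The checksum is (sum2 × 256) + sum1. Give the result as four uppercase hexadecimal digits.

Running sums (mod 255):
  after byte 0 (29): sum1=29, sum2=29
  after byte 1 (127): sum1=156, sum2=185
  after byte 2 (17): sum1=173, sum2=103
  after byte 3 (206): sum1=124, sum2=227
  after byte 4 (191): sum1=60, sum2=32
Checksum = sum2·256 + sum1 = 32·256 + 60 = 8252 = 0x203C.

203C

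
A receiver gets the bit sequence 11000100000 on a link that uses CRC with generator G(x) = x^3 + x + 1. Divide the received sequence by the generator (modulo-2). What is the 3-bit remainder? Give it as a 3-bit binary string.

000

Modulo-2 division of 11000100000 by 1011:
  pos 0: 1100 XOR 1011 = 0111
  pos 1: 1110 XOR 1011 = 0101
  pos 2: 1011 XOR 1011 = 0000
Remainder = 000 (zero — the frame passes the CRC check).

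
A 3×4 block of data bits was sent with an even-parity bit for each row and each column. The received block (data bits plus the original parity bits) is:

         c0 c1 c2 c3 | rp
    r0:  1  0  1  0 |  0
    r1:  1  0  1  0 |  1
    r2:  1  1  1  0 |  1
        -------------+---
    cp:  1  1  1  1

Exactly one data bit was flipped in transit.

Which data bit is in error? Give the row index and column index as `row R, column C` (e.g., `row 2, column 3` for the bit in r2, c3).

row 1, column 3

Recompute each row's even parity and compare to rp:
  r0: data parity 0, sent rp 0 → ok
  r1: data parity 0, sent rp 1 → mismatch
  r2: data parity 1, sent rp 1 → ok
Recompute each column's even parity and compare to cp:
  c0: data parity 1, sent cp 1 → ok
  c1: data parity 1, sent cp 1 → ok
  c2: data parity 1, sent cp 1 → ok
  c3: data parity 0, sent cp 1 → mismatch
Exactly one row (r1) and one column (c3) fail → the flipped bit is at their intersection.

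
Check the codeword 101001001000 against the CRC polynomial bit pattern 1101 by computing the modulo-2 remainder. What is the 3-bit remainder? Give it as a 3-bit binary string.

000

Modulo-2 division of 101001001000 by 1101:
  pos 0: 1010 XOR 1101 = 0111
  pos 1: 1110 XOR 1101 = 0011
  pos 3: 1110 XOR 1101 = 0011
  pos 5: 1101 XOR 1101 = 0000
Remainder = 000 (zero — the frame passes the CRC check).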